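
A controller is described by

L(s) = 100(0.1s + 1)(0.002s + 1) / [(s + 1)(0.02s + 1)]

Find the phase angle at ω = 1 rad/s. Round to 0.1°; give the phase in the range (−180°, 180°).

At ω = 1 rad/s:
zero (1 + j1·0.1) = 1 + j0.1 → |·| ≈ 1.005, ∠ ≈ 5.71°
zero (1 + j1·0.002) = 1 + j0.002 → |·| ≈ 1, ∠ ≈ 0.11°
pole (1 + j1·1) = 1 + j1 → |·| ≈ 1.4142, ∠ ≈ 45.00°
pole (1 + j1·0.02) = 1 + j0.02 → |·| ≈ 1.0002, ∠ ≈ 1.15°
∠L = (5.71° + 0.11°) − (45.00° + 1.15°) = -40.33°

-40.3°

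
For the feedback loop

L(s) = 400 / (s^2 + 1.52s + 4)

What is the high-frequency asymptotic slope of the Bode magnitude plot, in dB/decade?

Each pole contributes −20 dB/decade at high frequency; each zero contributes +20 dB/decade.
Net: 0 zero(s) − 2 pole(s) → -40 dB/decade.

-40 dB/decade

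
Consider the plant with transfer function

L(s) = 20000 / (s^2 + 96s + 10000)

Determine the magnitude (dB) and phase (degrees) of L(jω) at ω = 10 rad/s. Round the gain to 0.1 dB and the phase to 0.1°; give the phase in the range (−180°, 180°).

6.1 dB, -5.5°

At s = jω = j10:
quadratic: (j10)² + 96·j10 + 10000 = 9900 + j960 → |·| ≈ 9946.4, ∠ ≈ 5.54°
|L| = 20000 / 9946.4 ≈ 2.0108
Gain = 20 log₁₀(2.0108) ≈ 6.07 dB
∠L = 0.00° − 5.54° = -5.54°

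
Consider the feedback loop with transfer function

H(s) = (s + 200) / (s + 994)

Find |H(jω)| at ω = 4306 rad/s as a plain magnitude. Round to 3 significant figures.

0.975

At s = jω = j4306:
zero (s+200): 200 + j4306 → |·| = √(200²+4306²) = √18581636 ≈ 4310.6, ∠ = arctan(4306/200) ≈ 87.34°
pole (s+994): 994 + j4306 → |·| = √(994²+4306²) = √19529672 ≈ 4419.2, ∠ = arctan(4306/994) ≈ 77.00°
|H| = 1 · 4310.6 / 4419.2 ≈ 0.97543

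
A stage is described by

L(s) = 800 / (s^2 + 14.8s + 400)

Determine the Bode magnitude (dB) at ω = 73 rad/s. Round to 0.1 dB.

At s = jω = j73:
quadratic: (j73)² + 14.8·j73 + 400 = -4929 + j1080.4 → |·| ≈ 5046, ∠ ≈ 167.64°
|L| = 800 / 5046 ≈ 0.15854
Gain = 20 log₁₀(0.15854) ≈ -16.00 dB

-16.0 dB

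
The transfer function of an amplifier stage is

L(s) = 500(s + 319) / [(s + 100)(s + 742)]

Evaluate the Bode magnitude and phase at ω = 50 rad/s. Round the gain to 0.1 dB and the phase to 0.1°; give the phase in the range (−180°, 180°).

5.8 dB, -21.5°

At s = jω = j50:
zero (s+319): 319 + j50 → |·| = √(319²+50²) = √104261 ≈ 322.89, ∠ = arctan(50/319) ≈ 8.91°
pole (s+100): 100 + j50 → |·| = √(100²+50²) = √12500 ≈ 111.8, ∠ = arctan(50/100) ≈ 26.57°
pole (s+742): 742 + j50 → |·| = √(742²+50²) = √553064 ≈ 743.68, ∠ = arctan(50/742) ≈ 3.86°
|L| = 500 · 322.89 / 83143 ≈ 1.9418
Gain = 20 log₁₀(1.9418) ≈ 5.76 dB
∠L = 8.91° − 30.43° = -21.52°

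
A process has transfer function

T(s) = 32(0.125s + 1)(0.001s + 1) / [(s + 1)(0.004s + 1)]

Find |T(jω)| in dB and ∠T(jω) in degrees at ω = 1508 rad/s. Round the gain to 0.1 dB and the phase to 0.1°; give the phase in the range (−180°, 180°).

1.5 dB, -24.4°

At ω = 1508 rad/s:
zero (1 + j1508·0.125) = 1 + j188.5 → |·| ≈ 188.5, ∠ ≈ 89.70°
zero (1 + j1508·0.001) = 1 + j1.508 → |·| ≈ 1.8094, ∠ ≈ 56.45°
pole (1 + j1508·1) = 1 + j1508 → |·| ≈ 1508, ∠ ≈ 89.96°
pole (1 + j1508·0.004) = 1 + j6.032 → |·| ≈ 6.1143, ∠ ≈ 80.59°
|T| = 32 · 188.5 · 1.8094 / (1508 · 6.1143) ≈ 1.1837
Gain = 20 log₁₀(1.1837) ≈ 1.46 dB
∠T = (89.70° + 56.45°) − (89.96° + 80.59°) = -24.40°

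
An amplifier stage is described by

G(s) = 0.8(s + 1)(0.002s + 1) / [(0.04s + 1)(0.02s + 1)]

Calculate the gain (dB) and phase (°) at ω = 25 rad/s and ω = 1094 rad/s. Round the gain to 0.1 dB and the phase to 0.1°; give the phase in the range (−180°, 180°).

At ω = 25 rad/s:
zero (1 + j25·1) = 1 + j25 → |·| ≈ 25.02, ∠ ≈ 87.71°
zero (1 + j25·0.002) = 1 + j0.05 → |·| ≈ 1.0012, ∠ ≈ 2.86°
pole (1 + j25·0.04) = 1 + j1 → |·| ≈ 1.4142, ∠ ≈ 45.00°
pole (1 + j25·0.02) = 1 + j0.5 → |·| ≈ 1.118, ∠ ≈ 26.57°
|G| = 0.8 · 25.02 · 1.0012 / (1.4142 · 1.118) ≈ 12.675
Gain = 20 log₁₀(12.675) ≈ 22.06 dB
∠G = (87.71° + 2.86°) − (45.00° + 26.57°) = 19.00°

At ω = 1094 rad/s:
zero (1 + j1094·1) = 1 + j1094 → |·| ≈ 1094, ∠ ≈ 89.95°
zero (1 + j1094·0.002) = 1 + j2.188 → |·| ≈ 2.4057, ∠ ≈ 65.44°
pole (1 + j1094·0.04) = 1 + j43.76 → |·| ≈ 43.771, ∠ ≈ 88.69°
pole (1 + j1094·0.02) = 1 + j21.88 → |·| ≈ 21.903, ∠ ≈ 87.38°
|G| = 0.8 · 1094 · 2.4057 / (43.771 · 21.903) ≈ 2.1961
Gain = 20 log₁₀(2.1961) ≈ 6.83 dB
∠G = (89.95° + 65.44°) − (88.69° + 87.38°) = -20.68°

ω = 25: 22.1 dB, 19.0°; ω = 1094: 6.8 dB, -20.7°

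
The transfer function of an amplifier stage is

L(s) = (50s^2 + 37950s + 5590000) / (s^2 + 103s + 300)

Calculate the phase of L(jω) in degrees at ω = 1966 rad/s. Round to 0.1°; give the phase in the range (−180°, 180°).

-18.7°

Substitute s = j1966:
Numerator: 50(j1966)^2 + 37950(j1966) + 5590000 = -187667800 + j74609700
Denominator: (j1966)^2 + 103(j1966) + 300 = -3864856 + j202498
|N| = √(187667800² + 74609700²) ≈ 2.0195e+08, ∠N ≈ 158.32°
|D| = √(3864856² + 202498²) ≈ 3.8702e+06, ∠D ≈ 177.00°
∠L = 158.32° − 177.00° = -18.68°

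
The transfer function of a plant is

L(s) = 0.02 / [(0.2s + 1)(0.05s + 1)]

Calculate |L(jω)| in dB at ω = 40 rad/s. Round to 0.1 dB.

At ω = 40 rad/s:
pole (1 + j40·0.2) = 1 + j8 → |·| ≈ 8.0623, ∠ ≈ 82.87°
pole (1 + j40·0.05) = 1 + j2 → |·| ≈ 2.2361, ∠ ≈ 63.43°
|L| = 0.02 · 1 / (8.0623 · 2.2361) ≈ 0.0011094
Gain = 20 log₁₀(0.0011094) ≈ -59.10 dB

-59.1 dB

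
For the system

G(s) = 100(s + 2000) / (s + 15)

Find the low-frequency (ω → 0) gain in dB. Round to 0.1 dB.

G(0) = 100·2000 / (15) ≈ 13333
20 log₁₀(13333) ≈ 82.50 dB

82.5 dB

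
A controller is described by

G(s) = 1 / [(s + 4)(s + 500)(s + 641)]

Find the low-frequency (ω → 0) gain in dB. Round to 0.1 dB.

G(0) = 1 / (4·500·641) ≈ 7.8003e-07
20 log₁₀(7.8003e-07) ≈ -122.16 dB

-122.2 dB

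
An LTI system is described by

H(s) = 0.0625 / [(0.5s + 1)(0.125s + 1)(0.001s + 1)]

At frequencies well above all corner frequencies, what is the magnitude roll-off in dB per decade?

Each pole contributes −20 dB/decade at high frequency; each zero contributes +20 dB/decade.
Net: 0 zero(s) − 3 pole(s) → -60 dB/decade.

-60 dB/decade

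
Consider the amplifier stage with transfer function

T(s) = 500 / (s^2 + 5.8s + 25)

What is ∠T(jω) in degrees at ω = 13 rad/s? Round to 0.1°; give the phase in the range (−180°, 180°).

-152.4°

At s = jω = j13:
quadratic: (j13)² + 5.8·j13 + 25 = -144 + j75.4 → |·| ≈ 162.55, ∠ ≈ 152.36°
∠T = 0.00° − 152.36° = -152.36°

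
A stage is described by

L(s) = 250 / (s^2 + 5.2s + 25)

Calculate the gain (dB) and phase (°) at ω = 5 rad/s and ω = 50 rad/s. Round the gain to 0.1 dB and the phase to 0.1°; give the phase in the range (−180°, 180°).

ω = 5: 19.7 dB, -90.0°; ω = 50: -20.0 dB, -174.0°

At s = jω = j5:
quadratic: (j5)² + 5.2·j5 + 25 = 0 + j26 → |·| ≈ 26, ∠ ≈ 90.00°
|L| = 250 / 26 ≈ 9.6154
Gain = 20 log₁₀(9.6154) ≈ 19.66 dB
∠L = 0.00° − 90.00° = -90.00°

At s = jω = j50:
quadratic: (j50)² + 5.2·j50 + 25 = -2475 + j260 → |·| ≈ 2488.6, ∠ ≈ 174.00°
|L| = 250 / 2488.6 ≈ 0.10046
Gain = 20 log₁₀(0.10046) ≈ -19.96 dB
∠L = 0.00° − 174.00° = -174.00°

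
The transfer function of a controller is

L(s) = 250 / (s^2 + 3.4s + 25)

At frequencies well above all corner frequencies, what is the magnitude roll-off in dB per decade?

Each pole contributes −20 dB/decade at high frequency; each zero contributes +20 dB/decade.
Net: 0 zero(s) − 2 pole(s) → -40 dB/decade.

-40 dB/decade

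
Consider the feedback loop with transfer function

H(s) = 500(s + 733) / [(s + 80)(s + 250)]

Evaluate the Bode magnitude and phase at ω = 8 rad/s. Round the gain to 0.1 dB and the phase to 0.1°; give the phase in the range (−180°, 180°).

25.2 dB, -6.9°

At s = jω = j8:
zero (s+733): 733 + j8 → |·| = √(733²+8²) = √537353 ≈ 733.04, ∠ = arctan(8/733) ≈ 0.63°
pole (s+80): 80 + j8 → |·| = √(80²+8²) = √6464 ≈ 80.399, ∠ = arctan(8/80) ≈ 5.71°
pole (s+250): 250 + j8 → |·| = √(250²+8²) = √62564 ≈ 250.13, ∠ = arctan(8/250) ≈ 1.83°
|H| = 500 · 733.04 / 20110 ≈ 18.226
Gain = 20 log₁₀(18.226) ≈ 25.21 dB
∠H = 0.63° − 7.54° = -6.91°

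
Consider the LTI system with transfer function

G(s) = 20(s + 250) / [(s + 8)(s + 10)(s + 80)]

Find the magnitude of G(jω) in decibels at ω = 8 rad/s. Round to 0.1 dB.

-7.3 dB

At s = jω = j8:
zero (s+250): 250 + j8 → |·| = √(250²+8²) = √62564 ≈ 250.13, ∠ = arctan(8/250) ≈ 1.83°
pole (s+8): 8 + j8 → |·| = √(8²+8²) = √128 ≈ 11.314, ∠ = arctan(8/8) ≈ 45.00°
pole (s+10): 10 + j8 → |·| = √(10²+8²) = √164 ≈ 12.806, ∠ = arctan(8/10) ≈ 38.66°
pole (s+80): 80 + j8 → |·| = √(80²+8²) = √6464 ≈ 80.399, ∠ = arctan(8/80) ≈ 5.71°
|G| = 20 · 250.13 / 11649 ≈ 0.42944
Gain = 20 log₁₀(0.42944) ≈ -7.34 dB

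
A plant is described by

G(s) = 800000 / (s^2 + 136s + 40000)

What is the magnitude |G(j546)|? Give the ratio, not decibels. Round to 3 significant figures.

At s = jω = j546:
quadratic: (j546)² + 136·j546 + 40000 = -258116 + j74256 → |·| ≈ 2.6858e+05, ∠ ≈ 163.95°
|G| = 800000 / 2.6858e+05 ≈ 2.9786

2.98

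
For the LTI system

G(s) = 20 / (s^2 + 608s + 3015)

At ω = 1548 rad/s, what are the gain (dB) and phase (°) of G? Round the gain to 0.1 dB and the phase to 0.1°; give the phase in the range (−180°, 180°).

Substitute s = j1548:
Numerator: 20 = 20 + j0
Denominator: (j1548)^2 + 608(j1548) + 3015 = -2393289 + j941184
|N| = √(20² + 0²) ≈ 20, ∠N ≈ 0.00°
|D| = √(2393289² + 941184²) ≈ 2.5717e+06, ∠D ≈ 158.53°
|G| = 20 / 2.5717e+06 ≈ 7.777e-06
Gain = 20 log₁₀(7.777e-06) ≈ -102.18 dB
∠G = 0.00° − 158.53° = -158.53°

-102.2 dB, -158.5°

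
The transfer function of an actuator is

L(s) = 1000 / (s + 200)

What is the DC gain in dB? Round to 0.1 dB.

14.0 dB

L(0) = 1000 / 200 = 5
20 log₁₀(5) ≈ 13.98 dB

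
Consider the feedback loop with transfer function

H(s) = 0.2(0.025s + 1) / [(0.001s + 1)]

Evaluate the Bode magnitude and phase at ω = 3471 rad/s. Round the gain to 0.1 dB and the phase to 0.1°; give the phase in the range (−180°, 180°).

At ω = 3471 rad/s:
zero (1 + j3471·0.025) = 1 + j86.775 → |·| ≈ 86.781, ∠ ≈ 89.34°
pole (1 + j3471·0.001) = 1 + j3.471 → |·| ≈ 3.6122, ∠ ≈ 73.93°
|H| = 0.2 · 86.781 / (3.6122) ≈ 4.8049
Gain = 20 log₁₀(4.8049) ≈ 13.63 dB
∠H = (89.34°) − (73.93°) = 15.41°

13.6 dB, 15.4°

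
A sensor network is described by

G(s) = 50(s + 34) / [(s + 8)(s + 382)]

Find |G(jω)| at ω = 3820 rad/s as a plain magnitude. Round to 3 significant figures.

At s = jω = j3820:
zero (s+34): 34 + j3820 → |·| = √(34²+3820²) = √14593556 ≈ 3820.2, ∠ = arctan(3820/34) ≈ 89.49°
pole (s+8): 8 + j3820 → |·| = √(8²+3820²) = √14592464 ≈ 3820, ∠ = arctan(3820/8) ≈ 89.88°
pole (s+382): 382 + j3820 → |·| = √(382²+3820²) = √14738324 ≈ 3839.1, ∠ = arctan(3820/382) ≈ 84.29°
|G| = 50 · 3820.2 / 1.4665e+07 ≈ 0.013025

0.0130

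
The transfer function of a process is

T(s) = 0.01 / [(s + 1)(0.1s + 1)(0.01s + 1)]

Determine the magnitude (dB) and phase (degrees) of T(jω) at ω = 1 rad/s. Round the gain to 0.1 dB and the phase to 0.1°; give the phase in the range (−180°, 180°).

At ω = 1 rad/s:
pole (1 + j1·1) = 1 + j1 → |·| ≈ 1.4142, ∠ ≈ 45.00°
pole (1 + j1·0.1) = 1 + j0.1 → |·| ≈ 1.005, ∠ ≈ 5.71°
pole (1 + j1·0.01) = 1 + j0.01 → |·| ≈ 1, ∠ ≈ 0.57°
|T| = 0.01 · 1 / (1.4142 · 1.005 · 1) ≈ 0.007036
Gain = 20 log₁₀(0.007036) ≈ -43.05 dB
∠T = (0°) − (45.00° + 5.71° + 0.57°) = -51.28°

-43.1 dB, -51.3°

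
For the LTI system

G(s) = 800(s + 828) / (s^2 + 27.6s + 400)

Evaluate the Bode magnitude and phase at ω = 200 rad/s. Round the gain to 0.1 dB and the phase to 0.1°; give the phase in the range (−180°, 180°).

At s = jω = j200:
zero (s+828): 828 + j200 → |·| = √(828²+200²) = √725584 ≈ 851.81, ∠ = arctan(200/828) ≈ 13.58°
quadratic: (j200)² + 27.6·j200 + 400 = -39600 + j5520 → |·| ≈ 39983, ∠ ≈ 172.06°
|G| = 800 · 851.81 / 39983 ≈ 17.043
Gain = 20 log₁₀(17.043) ≈ 24.63 dB
∠G = 13.58° − 172.06° = -158.48°

24.6 dB, -158.5°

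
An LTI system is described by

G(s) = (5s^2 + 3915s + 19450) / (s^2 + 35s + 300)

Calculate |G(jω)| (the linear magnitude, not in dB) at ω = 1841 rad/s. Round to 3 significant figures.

5.43

Substitute s = j1841:
Numerator: 5(j1841)^2 + 3915(j1841) + 19450 = -16926955 + j7207515
Denominator: (j1841)^2 + 35(j1841) + 300 = -3388981 + j64435
|N| = √(16926955² + 7207515²) ≈ 1.8398e+07, ∠N ≈ 156.94°
|D| = √(3388981² + 64435²) ≈ 3.3896e+06, ∠D ≈ 178.91°
|G| = 1.8398e+07 / 3.3896e+06 ≈ 5.4278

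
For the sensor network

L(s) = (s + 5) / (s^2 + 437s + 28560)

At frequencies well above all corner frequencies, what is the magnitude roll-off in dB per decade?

Each pole contributes −20 dB/decade at high frequency; each zero contributes +20 dB/decade.
Net: 1 zero(s) − 2 pole(s) → -20 dB/decade.

-20 dB/decade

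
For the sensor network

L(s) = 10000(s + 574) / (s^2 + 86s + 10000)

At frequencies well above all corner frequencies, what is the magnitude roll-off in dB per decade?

Each pole contributes −20 dB/decade at high frequency; each zero contributes +20 dB/decade.
Net: 1 zero(s) − 2 pole(s) → -20 dB/decade.

-20 dB/decade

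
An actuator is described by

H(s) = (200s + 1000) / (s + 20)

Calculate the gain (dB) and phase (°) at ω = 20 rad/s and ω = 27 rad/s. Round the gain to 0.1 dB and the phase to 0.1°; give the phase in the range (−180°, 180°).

Substitute s = j20:
Numerator: 200(j20) + 1000 = 1000 + j4000
Denominator: (j20) + 20 = 20 + j20
|N| = √(1000² + 4000²) ≈ 4123.1, ∠N ≈ 75.96°
|D| = √(20² + 20²) ≈ 28.284, ∠D ≈ 45.00°
|H| = 4123.1 / 28.284 ≈ 145.77
Gain = 20 log₁₀(145.77) ≈ 43.27 dB
∠H = 75.96° − 45.00° = 30.96°

Substitute s = j27:
Numerator: 200(j27) + 1000 = 1000 + j5400
Denominator: (j27) + 20 = 20 + j27
|N| = √(1000² + 5400²) ≈ 5491.8, ∠N ≈ 79.51°
|D| = √(20² + 27²) ≈ 33.601, ∠D ≈ 53.47°
|H| = 5491.8 / 33.601 ≈ 163.44
Gain = 20 log₁₀(163.44) ≈ 44.27 dB
∠H = 79.51° − 53.47° = 26.04°

ω = 20: 43.3 dB, 31.0°; ω = 27: 44.3 dB, 26.0°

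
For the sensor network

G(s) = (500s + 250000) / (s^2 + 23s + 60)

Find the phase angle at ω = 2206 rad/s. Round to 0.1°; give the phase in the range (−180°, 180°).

Substitute s = j2206:
Numerator: 500(j2206) + 250000 = 250000 + j1103000
Denominator: (j2206)^2 + 23(j2206) + 60 = -4866376 + j50738
|N| = √(250000² + 1103000²) ≈ 1.131e+06, ∠N ≈ 77.23°
|D| = √(4866376² + 50738²) ≈ 4.8666e+06, ∠D ≈ 179.40°
∠G = 77.23° − 179.40° = -102.17°

-102.2°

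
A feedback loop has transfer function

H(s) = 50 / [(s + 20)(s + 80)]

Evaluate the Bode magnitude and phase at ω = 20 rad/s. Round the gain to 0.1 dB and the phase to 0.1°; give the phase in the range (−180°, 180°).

At s = jω = j20:
pole (s+20): 20 + j20 → |·| = √(20²+20²) = √800 ≈ 28.284, ∠ = arctan(20/20) ≈ 45.00°
pole (s+80): 80 + j20 → |·| = √(80²+20²) = √6800 ≈ 82.462, ∠ = arctan(20/80) ≈ 14.04°
|H| = 50 / 2332.4 ≈ 0.021437
Gain = 20 log₁₀(0.021437) ≈ -33.38 dB
∠H = 0.00° − 59.04° = -59.04°

-33.4 dB, -59.0°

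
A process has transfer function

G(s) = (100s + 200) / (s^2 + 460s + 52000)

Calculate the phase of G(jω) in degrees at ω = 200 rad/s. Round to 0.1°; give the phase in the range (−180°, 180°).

6.9°

Substitute s = j200:
Numerator: 100(j200) + 200 = 200 + j20000
Denominator: (j200)^2 + 460(j200) + 52000 = 12000 + j92000
|N| = √(200² + 20000²) ≈ 20001, ∠N ≈ 89.43°
|D| = √(12000² + 92000²) ≈ 92779, ∠D ≈ 82.57°
∠G = 89.43° − 82.57° = 6.86°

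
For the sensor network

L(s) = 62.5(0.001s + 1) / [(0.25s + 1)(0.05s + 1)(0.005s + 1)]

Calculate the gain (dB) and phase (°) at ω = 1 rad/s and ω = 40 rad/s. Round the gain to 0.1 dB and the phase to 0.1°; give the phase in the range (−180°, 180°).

At ω = 1 rad/s:
zero (1 + j1·0.001) = 1 + j0.001 → |·| ≈ 1, ∠ ≈ 0.06°
pole (1 + j1·0.25) = 1 + j0.25 → |·| ≈ 1.0308, ∠ ≈ 14.04°
pole (1 + j1·0.05) = 1 + j0.05 → |·| ≈ 1.0012, ∠ ≈ 2.86°
pole (1 + j1·0.005) = 1 + j0.005 → |·| ≈ 1, ∠ ≈ 0.29°
|L| = 62.5 · 1 / (1.0308 · 1.0012 · 1) ≈ 60.56
Gain = 20 log₁₀(60.56) ≈ 35.64 dB
∠L = (0.06°) − (14.04° + 2.86° + 0.29°) = -17.13°

At ω = 40 rad/s:
zero (1 + j40·0.001) = 1 + j0.04 → |·| ≈ 1.0008, ∠ ≈ 2.29°
pole (1 + j40·0.25) = 1 + j10 → |·| ≈ 10.05, ∠ ≈ 84.29°
pole (1 + j40·0.05) = 1 + j2 → |·| ≈ 2.2361, ∠ ≈ 63.43°
pole (1 + j40·0.005) = 1 + j0.2 → |·| ≈ 1.0198, ∠ ≈ 11.31°
|L| = 62.5 · 1.0008 / (10.05 · 2.2361 · 1.0198) ≈ 2.7293
Gain = 20 log₁₀(2.7293) ≈ 8.72 dB
∠L = (2.29°) − (84.29° + 63.43° + 11.31°) = -156.74°

ω = 1: 35.6 dB, -17.1°; ω = 40: 8.7 dB, -156.7°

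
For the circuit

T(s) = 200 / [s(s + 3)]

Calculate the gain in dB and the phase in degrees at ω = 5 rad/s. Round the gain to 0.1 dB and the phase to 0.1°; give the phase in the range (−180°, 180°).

16.7 dB, -149.0°

At s = jω = j5:
pole (s+3): 3 + j5 → |·| = √(3²+5²) = √34 ≈ 5.831, ∠ = arctan(5/3) ≈ 59.04°
pole at origin: |s| = 5, ∠ = 90.00° (in denominator)
|T| = 200 / 29.155 ≈ 6.8599
Gain = 20 log₁₀(6.8599) ≈ 16.73 dB
∠T = 0.00° − 149.04° = -149.04°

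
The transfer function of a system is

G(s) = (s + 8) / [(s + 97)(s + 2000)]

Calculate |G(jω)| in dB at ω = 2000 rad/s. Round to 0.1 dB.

At s = jω = j2000:
zero (s+8): 8 + j2000 → |·| = √(8²+2000²) = √4000064 ≈ 2000, ∠ = arctan(2000/8) ≈ 89.77°
pole (s+97): 97 + j2000 → |·| = √(97²+2000²) = √4009409 ≈ 2002.4, ∠ = arctan(2000/97) ≈ 87.22°
pole (s+2000): 2000 + j2000 → |·| = √(2000²+2000²) = √8000000 ≈ 2828.4, ∠ = arctan(2000/2000) ≈ 45.00°
|G| = 1 · 2000 / 5.6636e+06 ≈ 0.00035313
Gain = 20 log₁₀(0.00035313) ≈ -69.04 dB

-69.0 dB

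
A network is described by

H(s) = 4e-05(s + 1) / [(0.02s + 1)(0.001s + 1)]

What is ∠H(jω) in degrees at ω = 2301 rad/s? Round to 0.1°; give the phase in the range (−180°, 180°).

At ω = 2301 rad/s:
zero (1 + j2301·1) = 1 + j2301 → |·| ≈ 2301, ∠ ≈ 89.98°
pole (1 + j2301·0.02) = 1 + j46.02 → |·| ≈ 46.031, ∠ ≈ 88.76°
pole (1 + j2301·0.001) = 1 + j2.301 → |·| ≈ 2.5089, ∠ ≈ 66.51°
∠H = (89.98°) − (88.76° + 66.51°) = -65.29°

-65.3°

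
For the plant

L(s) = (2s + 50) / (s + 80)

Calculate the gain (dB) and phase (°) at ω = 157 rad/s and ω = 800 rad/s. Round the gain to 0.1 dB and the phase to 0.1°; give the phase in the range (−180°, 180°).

ω = 157: 5.1 dB, 18.0°; ω = 800: 6.0 dB, 3.9°

Substitute s = j157:
Numerator: 2(j157) + 50 = 50 + j314
Denominator: (j157) + 80 = 80 + j157
|N| = √(50² + 314²) ≈ 317.96, ∠N ≈ 80.95°
|D| = √(80² + 157²) ≈ 176.21, ∠D ≈ 63.00°
|L| = 317.96 / 176.21 ≈ 1.8044
Gain = 20 log₁₀(1.8044) ≈ 5.13 dB
∠L = 80.95° − 63.00° = 17.95°

Substitute s = j800:
Numerator: 2(j800) + 50 = 50 + j1600
Denominator: (j800) + 80 = 80 + j800
|N| = √(50² + 1600²) ≈ 1600.8, ∠N ≈ 88.21°
|D| = √(80² + 800²) ≈ 803.99, ∠D ≈ 84.29°
|L| = 1600.8 / 803.99 ≈ 1.9911
Gain = 20 log₁₀(1.9911) ≈ 5.98 dB
∠L = 88.21° − 84.29° = 3.92°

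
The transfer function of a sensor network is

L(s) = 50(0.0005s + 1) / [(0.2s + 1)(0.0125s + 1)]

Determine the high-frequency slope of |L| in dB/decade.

-20 dB/decade

Each pole contributes −20 dB/decade at high frequency; each zero contributes +20 dB/decade.
Net: 1 zero(s) − 2 pole(s) → -20 dB/decade.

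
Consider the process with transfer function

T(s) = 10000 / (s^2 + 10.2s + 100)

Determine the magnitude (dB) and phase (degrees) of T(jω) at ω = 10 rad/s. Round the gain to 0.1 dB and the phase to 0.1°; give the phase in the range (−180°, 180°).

At s = jω = j10:
quadratic: (j10)² + 10.2·j10 + 100 = 0 + j102 → |·| ≈ 102, ∠ ≈ 90.00°
|T| = 10000 / 102 ≈ 98.039
Gain = 20 log₁₀(98.039) ≈ 39.83 dB
∠T = 0.00° − 90.00° = -90.00°

39.8 dB, -90.0°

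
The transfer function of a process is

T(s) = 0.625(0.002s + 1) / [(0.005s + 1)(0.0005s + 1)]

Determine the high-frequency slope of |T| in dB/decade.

Each pole contributes −20 dB/decade at high frequency; each zero contributes +20 dB/decade.
Net: 1 zero(s) − 2 pole(s) → -20 dB/decade.

-20 dB/decade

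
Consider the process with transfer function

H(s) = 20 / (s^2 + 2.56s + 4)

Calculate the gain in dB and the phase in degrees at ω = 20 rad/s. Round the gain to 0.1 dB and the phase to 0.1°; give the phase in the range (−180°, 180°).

At s = jω = j20:
quadratic: (j20)² + 2.56·j20 + 4 = -396 + j51.2 → |·| ≈ 399.3, ∠ ≈ 172.63°
|H| = 20 / 399.3 ≈ 0.050088
Gain = 20 log₁₀(0.050088) ≈ -26.01 dB
∠H = 0.00° − 172.63° = -172.63°

-26.0 dB, -172.6°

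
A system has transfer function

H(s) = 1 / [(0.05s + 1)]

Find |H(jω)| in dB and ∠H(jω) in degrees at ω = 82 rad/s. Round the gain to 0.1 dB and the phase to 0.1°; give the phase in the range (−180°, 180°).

At ω = 82 rad/s:
pole (1 + j82·0.05) = 1 + j4.1 → |·| ≈ 4.2202, ∠ ≈ 76.29°
|H| = 1 · 1 / (4.2202) ≈ 0.23696
Gain = 20 log₁₀(0.23696) ≈ -12.51 dB
∠H = (0°) − (76.29°) = -76.29°

-12.5 dB, -76.3°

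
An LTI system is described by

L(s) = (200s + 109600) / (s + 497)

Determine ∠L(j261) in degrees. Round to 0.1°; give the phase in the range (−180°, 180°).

Substitute s = j261:
Numerator: 200(j261) + 109600 = 109600 + j52200
Denominator: (j261) + 497 = 497 + j261
|N| = √(109600² + 52200²) ≈ 1.214e+05, ∠N ≈ 25.47°
|D| = √(497² + 261²) ≈ 561.36, ∠D ≈ 27.71°
∠L = 25.47° − 27.71° = -2.24°

-2.2°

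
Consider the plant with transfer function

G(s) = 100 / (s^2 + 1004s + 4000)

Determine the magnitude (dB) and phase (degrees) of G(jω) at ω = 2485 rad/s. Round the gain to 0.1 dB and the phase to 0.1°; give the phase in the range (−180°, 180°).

-96.5 dB, -158.0°

Substitute s = j2485:
Numerator: 100 = 100 + j0
Denominator: (j2485)^2 + 1004(j2485) + 4000 = -6171225 + j2494940
|N| = √(100² + 0²) ≈ 100, ∠N ≈ 0.00°
|D| = √(6171225² + 2494940²) ≈ 6.6565e+06, ∠D ≈ 157.99°
|G| = 100 / 6.6565e+06 ≈ 1.5023e-05
Gain = 20 log₁₀(1.5023e-05) ≈ -96.46 dB
∠G = 0.00° − 157.99° = -157.99°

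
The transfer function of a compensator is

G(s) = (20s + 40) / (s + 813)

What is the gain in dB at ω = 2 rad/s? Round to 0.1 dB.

Substitute s = j2:
Numerator: 20(j2) + 40 = 40 + j40
Denominator: (j2) + 813 = 813 + j2
|N| = √(40² + 40²) ≈ 56.569, ∠N ≈ 45.00°
|D| = √(813² + 2²) ≈ 813, ∠D ≈ 0.14°
|G| = 56.569 / 813 ≈ 0.069581
Gain = 20 log₁₀(0.069581) ≈ -23.15 dB

-23.2 dB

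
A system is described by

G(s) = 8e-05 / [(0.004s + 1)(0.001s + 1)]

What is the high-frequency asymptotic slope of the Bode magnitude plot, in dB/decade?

Each pole contributes −20 dB/decade at high frequency; each zero contributes +20 dB/decade.
Net: 0 zero(s) − 2 pole(s) → -40 dB/decade.

-40 dB/decade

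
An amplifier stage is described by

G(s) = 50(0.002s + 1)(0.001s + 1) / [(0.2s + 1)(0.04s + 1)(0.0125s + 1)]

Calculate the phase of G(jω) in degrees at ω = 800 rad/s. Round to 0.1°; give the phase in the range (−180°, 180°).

-165.5°

At ω = 800 rad/s:
zero (1 + j800·0.002) = 1 + j1.6 → |·| ≈ 1.8868, ∠ ≈ 57.99°
zero (1 + j800·0.001) = 1 + j0.8 → |·| ≈ 1.2806, ∠ ≈ 38.66°
pole (1 + j800·0.2) = 1 + j160 → |·| ≈ 160, ∠ ≈ 89.64°
pole (1 + j800·0.04) = 1 + j32 → |·| ≈ 32.016, ∠ ≈ 88.21°
pole (1 + j800·0.0125) = 1 + j10 → |·| ≈ 10.05, ∠ ≈ 84.29°
∠G = (57.99° + 38.66°) − (89.64° + 88.21° + 84.29°) = -165.49°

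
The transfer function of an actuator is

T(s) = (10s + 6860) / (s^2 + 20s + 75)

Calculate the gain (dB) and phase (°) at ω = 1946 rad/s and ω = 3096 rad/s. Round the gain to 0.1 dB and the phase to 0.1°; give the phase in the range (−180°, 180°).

ω = 1946: -45.3 dB, -108.8°; ω = 3096: -49.6 dB, -102.1°

Substitute s = j1946:
Numerator: 10(j1946) + 6860 = 6860 + j19460
Denominator: (j1946)^2 + 20(j1946) + 75 = -3786841 + j38920
|N| = √(6860² + 19460²) ≈ 20634, ∠N ≈ 70.58°
|D| = √(3786841² + 38920²) ≈ 3.787e+06, ∠D ≈ 179.41°
|T| = 20634 / 3.787e+06 ≈ 0.0054486
Gain = 20 log₁₀(0.0054486) ≈ -45.27 dB
∠T = 70.58° − 179.41° = -108.83°

Substitute s = j3096:
Numerator: 10(j3096) + 6860 = 6860 + j30960
Denominator: (j3096)^2 + 20(j3096) + 75 = -9585141 + j61920
|N| = √(6860² + 30960²) ≈ 31711, ∠N ≈ 77.51°
|D| = √(9585141² + 61920²) ≈ 9.5853e+06, ∠D ≈ 179.63°
|T| = 31711 / 9.5853e+06 ≈ 0.0033083
Gain = 20 log₁₀(0.0033083) ≈ -49.61 dB
∠T = 77.51° − 179.63° = -102.12°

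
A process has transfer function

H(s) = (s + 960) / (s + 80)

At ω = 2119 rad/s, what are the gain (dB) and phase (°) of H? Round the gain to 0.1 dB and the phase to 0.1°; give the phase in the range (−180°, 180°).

0.8 dB, -22.2°

Substitute s = j2119:
Numerator: (j2119) + 960 = 960 + j2119
Denominator: (j2119) + 80 = 80 + j2119
|N| = √(960² + 2119²) ≈ 2326.3, ∠N ≈ 65.63°
|D| = √(80² + 2119²) ≈ 2120.5, ∠D ≈ 87.84°
|H| = 2326.3 / 2120.5 ≈ 1.0971
Gain = 20 log₁₀(1.0971) ≈ 0.80 dB
∠H = 65.63° − 87.84° = -22.21°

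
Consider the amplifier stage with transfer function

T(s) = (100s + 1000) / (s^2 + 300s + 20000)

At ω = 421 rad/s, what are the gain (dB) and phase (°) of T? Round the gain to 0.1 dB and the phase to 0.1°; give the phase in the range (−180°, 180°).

Substitute s = j421:
Numerator: 100(j421) + 1000 = 1000 + j42100
Denominator: (j421)^2 + 300(j421) + 20000 = -157241 + j126300
|N| = √(1000² + 42100²) ≈ 42112, ∠N ≈ 88.64°
|D| = √(157241² + 126300²) ≈ 2.0168e+05, ∠D ≈ 141.23°
|T| = 42112 / 2.0168e+05 ≈ 0.20881
Gain = 20 log₁₀(0.20881) ≈ -13.60 dB
∠T = 88.64° − 141.23° = -52.59°

-13.6 dB, -52.6°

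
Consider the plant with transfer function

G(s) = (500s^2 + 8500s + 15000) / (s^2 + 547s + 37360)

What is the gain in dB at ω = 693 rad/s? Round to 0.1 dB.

52.3 dB

Substitute s = j693:
Numerator: 500(j693)^2 + 8500(j693) + 15000 = -240109500 + j5890500
Denominator: (j693)^2 + 547(j693) + 37360 = -442889 + j379071
|N| = √(240109500² + 5890500²) ≈ 2.4018e+08, ∠N ≈ 178.59°
|D| = √(442889² + 379071²) ≈ 5.8296e+05, ∠D ≈ 139.44°
|G| = 2.4018e+08 / 5.8296e+05 ≈ 412
Gain = 20 log₁₀(412) ≈ 52.30 dB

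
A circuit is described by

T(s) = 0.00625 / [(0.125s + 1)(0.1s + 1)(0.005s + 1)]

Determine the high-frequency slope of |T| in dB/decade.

Each pole contributes −20 dB/decade at high frequency; each zero contributes +20 dB/decade.
Net: 0 zero(s) − 3 pole(s) → -60 dB/decade.

-60 dB/decade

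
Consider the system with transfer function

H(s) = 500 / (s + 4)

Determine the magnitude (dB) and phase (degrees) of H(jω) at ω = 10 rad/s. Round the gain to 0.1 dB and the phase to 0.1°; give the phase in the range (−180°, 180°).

At s = jω = j10:
pole (s+4): 4 + j10 → |·| = √(4²+10²) = √116 ≈ 10.77, ∠ = arctan(10/4) ≈ 68.20°
|H| = 500 / 10.77 ≈ 46.425
Gain = 20 log₁₀(46.425) ≈ 33.34 dB
∠H = 0.00° − 68.20° = -68.20°

33.3 dB, -68.2°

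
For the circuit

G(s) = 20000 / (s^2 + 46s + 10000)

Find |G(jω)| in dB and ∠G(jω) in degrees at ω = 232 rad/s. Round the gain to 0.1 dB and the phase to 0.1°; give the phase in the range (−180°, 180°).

At s = jω = j232:
quadratic: (j232)² + 46·j232 + 10000 = -43824 + j10672 → |·| ≈ 45105, ∠ ≈ 166.31°
|G| = 20000 / 45105 ≈ 0.44341
Gain = 20 log₁₀(0.44341) ≈ -7.06 dB
∠G = 0.00° − 166.31° = -166.31°

-7.1 dB, -166.3°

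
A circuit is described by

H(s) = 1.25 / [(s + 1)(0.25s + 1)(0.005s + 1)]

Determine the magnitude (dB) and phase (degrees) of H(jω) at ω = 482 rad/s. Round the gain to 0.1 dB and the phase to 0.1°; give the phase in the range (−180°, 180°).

At ω = 482 rad/s:
pole (1 + j482·1) = 1 + j482 → |·| ≈ 482, ∠ ≈ 89.88°
pole (1 + j482·0.25) = 1 + j120.5 → |·| ≈ 120.5, ∠ ≈ 89.52°
pole (1 + j482·0.005) = 1 + j2.41 → |·| ≈ 2.6092, ∠ ≈ 67.46°
|H| = 1.25 · 1 / (482 · 120.5 · 2.6092) ≈ 8.2484e-06
Gain = 20 log₁₀(8.2484e-06) ≈ -101.67 dB
∠H = (0°) − (89.88° + 89.52° + 67.46°) = -246.86° ≡ 113.14° (principal value)

-101.7 dB, 113.1°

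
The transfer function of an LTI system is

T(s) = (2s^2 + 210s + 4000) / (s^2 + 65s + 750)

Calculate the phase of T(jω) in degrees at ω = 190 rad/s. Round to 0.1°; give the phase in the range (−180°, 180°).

Substitute s = j190:
Numerator: 2(j190)^2 + 210(j190) + 4000 = -68200 + j39900
Denominator: (j190)^2 + 65(j190) + 750 = -35350 + j12350
|N| = √(68200² + 39900²) ≈ 79014, ∠N ≈ 149.67°
|D| = √(35350² + 12350²) ≈ 37445, ∠D ≈ 160.74°
∠T = 149.67° − 160.74° = -11.07°

-11.1°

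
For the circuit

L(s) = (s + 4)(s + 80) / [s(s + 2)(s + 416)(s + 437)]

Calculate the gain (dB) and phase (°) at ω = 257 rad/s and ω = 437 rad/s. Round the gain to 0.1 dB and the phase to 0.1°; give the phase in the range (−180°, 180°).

ω = 257: -107.5 dB, -79.9°; ω = 437: -111.3 dB, -102.0°

At s = jω = j257:
zero (s+4): 4 + j257 → |·| = √(4²+257²) = √66065 ≈ 257.03, ∠ = arctan(257/4) ≈ 89.11°
zero (s+80): 80 + j257 → |·| = √(80²+257²) = √72449 ≈ 269.16, ∠ = arctan(257/80) ≈ 72.71°
pole (s+2): 2 + j257 → |·| = √(2²+257²) = √66053 ≈ 257.01, ∠ = arctan(257/2) ≈ 89.55°
pole (s+416): 416 + j257 → |·| = √(416²+257²) = √239105 ≈ 488.98, ∠ = arctan(257/416) ≈ 31.71°
pole (s+437): 437 + j257 → |·| = √(437²+257²) = √257018 ≈ 506.97, ∠ = arctan(257/437) ≈ 30.46°
pole at origin: |s| = 257, ∠ = 90.00° (in denominator)
|L| = 1 · 69182 / 1.6374e+10 ≈ 4.2251e-06
Gain = 20 log₁₀(4.2251e-06) ≈ -107.48 dB
∠L = 161.82° − 241.72° = -79.90°

At s = jω = j437:
zero (s+4): 4 + j437 → |·| = √(4²+437²) = √190985 ≈ 437.02, ∠ = arctan(437/4) ≈ 89.48°
zero (s+80): 80 + j437 → |·| = √(80²+437²) = √197369 ≈ 444.26, ∠ = arctan(437/80) ≈ 79.63°
pole (s+2): 2 + j437 → |·| = √(2²+437²) = √190973 ≈ 437, ∠ = arctan(437/2) ≈ 89.74°
pole (s+416): 416 + j437 → |·| = √(416²+437²) = √364025 ≈ 603.34, ∠ = arctan(437/416) ≈ 46.41°
pole (s+437): 437 + j437 → |·| = √(437²+437²) = √381938 ≈ 618.01, ∠ = arctan(437/437) ≈ 45.00°
pole at origin: |s| = 437, ∠ = 90.00° (in denominator)
|L| = 1 · 1.9415e+05 / 7.1207e+10 ≈ 2.7266e-06
Gain = 20 log₁₀(2.7266e-06) ≈ -111.29 dB
∠L = 169.11° − 271.15° = -102.04°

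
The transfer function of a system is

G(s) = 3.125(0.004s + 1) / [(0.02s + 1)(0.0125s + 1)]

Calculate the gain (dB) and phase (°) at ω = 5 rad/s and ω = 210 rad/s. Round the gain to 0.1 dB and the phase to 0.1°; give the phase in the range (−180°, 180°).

At ω = 5 rad/s:
zero (1 + j5·0.004) = 1 + j0.02 → |·| ≈ 1.0002, ∠ ≈ 1.15°
pole (1 + j5·0.02) = 1 + j0.1 → |·| ≈ 1.005, ∠ ≈ 5.71°
pole (1 + j5·0.0125) = 1 + j0.0625 → |·| ≈ 1.002, ∠ ≈ 3.58°
|G| = 3.125 · 1.0002 / (1.005 · 1.002) ≈ 3.1039
Gain = 20 log₁₀(3.1039) ≈ 9.84 dB
∠G = (1.15°) − (5.71° + 3.58°) = -8.14°

At ω = 210 rad/s:
zero (1 + j210·0.004) = 1 + j0.84 → |·| ≈ 1.306, ∠ ≈ 40.03°
pole (1 + j210·0.02) = 1 + j4.2 → |·| ≈ 4.3174, ∠ ≈ 76.61°
pole (1 + j210·0.0125) = 1 + j2.625 → |·| ≈ 2.809, ∠ ≈ 69.15°
|G| = 3.125 · 1.306 / (4.3174 · 2.809) ≈ 0.33653
Gain = 20 log₁₀(0.33653) ≈ -9.46 dB
∠G = (40.03°) − (76.61° + 69.15°) = -105.73°

ω = 5: 9.8 dB, -8.1°; ω = 210: -9.5 dB, -105.7°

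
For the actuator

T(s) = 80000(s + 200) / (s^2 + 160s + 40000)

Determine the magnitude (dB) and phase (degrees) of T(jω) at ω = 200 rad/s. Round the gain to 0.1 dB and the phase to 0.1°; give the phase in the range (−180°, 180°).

57.0 dB, -45.0°

At s = jω = j200:
zero (s+200): 200 + j200 → |·| = √(200²+200²) = √80000 ≈ 282.84, ∠ = arctan(200/200) ≈ 45.00°
quadratic: (j200)² + 160·j200 + 40000 = 0 + j32000 → |·| ≈ 32000, ∠ ≈ 90.00°
|T| = 80000 · 282.84 / 32000 ≈ 707.1
Gain = 20 log₁₀(707.1) ≈ 56.99 dB
∠T = 45.00° − 90.00° = -45.00°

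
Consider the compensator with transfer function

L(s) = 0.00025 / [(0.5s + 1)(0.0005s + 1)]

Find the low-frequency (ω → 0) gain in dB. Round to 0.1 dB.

-72.0 dB

L(0) = 0.00025 · 1 / 1 = 0.00025
20 log₁₀(0.00025) ≈ -72.04 dB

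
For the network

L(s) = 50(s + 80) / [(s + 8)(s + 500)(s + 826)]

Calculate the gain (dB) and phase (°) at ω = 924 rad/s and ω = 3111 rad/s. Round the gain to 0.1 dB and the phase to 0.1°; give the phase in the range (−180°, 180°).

ω = 924: -88.3 dB, -114.2°; ω = 3111: -106.1 dB, -157.3°

At s = jω = j924:
zero (s+80): 80 + j924 → |·| = √(80²+924²) = √860176 ≈ 927.46, ∠ = arctan(924/80) ≈ 85.05°
pole (s+8): 8 + j924 → |·| = √(8²+924²) = √853840 ≈ 924.03, ∠ = arctan(924/8) ≈ 89.50°
pole (s+500): 500 + j924 → |·| = √(500²+924²) = √1103776 ≈ 1050.6, ∠ = arctan(924/500) ≈ 61.58°
pole (s+826): 826 + j924 → |·| = √(826²+924²) = √1536052 ≈ 1239.4, ∠ = arctan(924/826) ≈ 48.21°
|L| = 50 · 927.46 / 1.2032e+09 ≈ 3.8541e-05
Gain = 20 log₁₀(3.8541e-05) ≈ -88.28 dB
∠L = 85.05° − 199.29° = -114.24°

At s = jω = j3111:
zero (s+80): 80 + j3111 → |·| = √(80²+3111²) = √9684721 ≈ 3112, ∠ = arctan(3111/80) ≈ 88.53°
pole (s+8): 8 + j3111 → |·| = √(8²+3111²) = √9678385 ≈ 3111, ∠ = arctan(3111/8) ≈ 89.85°
pole (s+500): 500 + j3111 → |·| = √(500²+3111²) = √9928321 ≈ 3150.9, ∠ = arctan(3111/500) ≈ 80.87°
pole (s+826): 826 + j3111 → |·| = √(826²+3111²) = √10360597 ≈ 3218.8, ∠ = arctan(3111/826) ≈ 75.13°
|L| = 50 · 3112 / 3.1552e+10 ≈ 4.9315e-06
Gain = 20 log₁₀(4.9315e-06) ≈ -106.14 dB
∠L = 88.53° − 245.85° = -157.32°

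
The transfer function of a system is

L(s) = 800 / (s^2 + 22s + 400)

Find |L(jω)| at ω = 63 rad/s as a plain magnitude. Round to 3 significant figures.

At s = jω = j63:
quadratic: (j63)² + 22·j63 + 400 = -3569 + j1386 → |·| ≈ 3828.7, ∠ ≈ 158.78°
|L| = 800 / 3828.7 ≈ 0.20895

0.209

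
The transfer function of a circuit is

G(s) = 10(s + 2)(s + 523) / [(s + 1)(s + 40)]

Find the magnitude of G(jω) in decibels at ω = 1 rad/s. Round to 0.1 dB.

At s = jω = j1:
zero (s+2): 2 + j1 → |·| = √(2²+1²) = √5 ≈ 2.2361, ∠ = arctan(1/2) ≈ 26.57°
zero (s+523): 523 + j1 → |·| = √(523²+1²) = √273530 ≈ 523, ∠ = arctan(1/523) ≈ 0.11°
pole (s+1): 1 + j1 → |·| = √(1²+1²) = √2 ≈ 1.4142, ∠ = arctan(1/1) ≈ 45.00°
pole (s+40): 40 + j1 → |·| = √(40²+1²) = √1601 ≈ 40.012, ∠ = arctan(1/40) ≈ 1.43°
|G| = 10 · 1169.5 / 56.585 ≈ 206.68
Gain = 20 log₁₀(206.68) ≈ 46.31 dB

46.3 dB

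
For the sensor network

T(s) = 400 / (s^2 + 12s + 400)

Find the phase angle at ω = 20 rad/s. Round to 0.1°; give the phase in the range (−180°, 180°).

At s = jω = j20:
quadratic: (j20)² + 12·j20 + 400 = 0 + j240 → |·| ≈ 240, ∠ ≈ 90.00°
∠T = 0.00° − 90.00° = -90.00°

-90.0°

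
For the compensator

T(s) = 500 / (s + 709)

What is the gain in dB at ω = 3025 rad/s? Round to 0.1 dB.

At s = jω = j3025:
pole (s+709): 709 + j3025 → |·| = √(709²+3025²) = √9653306 ≈ 3107, ∠ = arctan(3025/709) ≈ 76.81°
|T| = 500 / 3107 ≈ 0.16093
Gain = 20 log₁₀(0.16093) ≈ -15.87 dB

-15.9 dB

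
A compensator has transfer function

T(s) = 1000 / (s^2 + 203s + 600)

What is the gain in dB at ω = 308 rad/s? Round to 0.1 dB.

Substitute s = j308:
Numerator: 1000 = 1000 + j0
Denominator: (j308)^2 + 203(j308) + 600 = -94264 + j62524
|N| = √(1000² + 0²) ≈ 1000, ∠N ≈ 0.00°
|D| = √(94264² + 62524²) ≈ 1.1311e+05, ∠D ≈ 146.44°
|T| = 1000 / 1.1311e+05 ≈ 0.008841
Gain = 20 log₁₀(0.008841) ≈ -41.07 dB

-41.1 dB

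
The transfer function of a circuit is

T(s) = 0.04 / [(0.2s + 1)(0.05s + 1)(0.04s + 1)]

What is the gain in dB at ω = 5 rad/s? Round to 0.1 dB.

-31.4 dB

At ω = 5 rad/s:
pole (1 + j5·0.2) = 1 + j1 → |·| ≈ 1.4142, ∠ ≈ 45.00°
pole (1 + j5·0.05) = 1 + j0.25 → |·| ≈ 1.0308, ∠ ≈ 14.04°
pole (1 + j5·0.04) = 1 + j0.2 → |·| ≈ 1.0198, ∠ ≈ 11.31°
|T| = 0.04 · 1 / (1.4142 · 1.0308 · 1.0198) ≈ 0.026907
Gain = 20 log₁₀(0.026907) ≈ -31.40 dB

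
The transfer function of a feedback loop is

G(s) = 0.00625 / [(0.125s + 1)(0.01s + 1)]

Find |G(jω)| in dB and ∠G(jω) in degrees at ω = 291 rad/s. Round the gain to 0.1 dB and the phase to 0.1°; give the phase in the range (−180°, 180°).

At ω = 291 rad/s:
pole (1 + j291·0.125) = 1 + j36.375 → |·| ≈ 36.389, ∠ ≈ 88.43°
pole (1 + j291·0.01) = 1 + j2.91 → |·| ≈ 3.077, ∠ ≈ 71.04°
|G| = 0.00625 · 1 / (36.389 · 3.077) ≈ 5.5819e-05
Gain = 20 log₁₀(5.5819e-05) ≈ -85.06 dB
∠G = (0°) − (88.43° + 71.04°) = -159.47°

-85.1 dB, -159.5°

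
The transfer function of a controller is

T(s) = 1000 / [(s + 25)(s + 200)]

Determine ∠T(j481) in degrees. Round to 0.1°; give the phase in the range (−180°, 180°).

-154.4°

At s = jω = j481:
pole (s+25): 25 + j481 → |·| = √(25²+481²) = √231986 ≈ 481.65, ∠ = arctan(481/25) ≈ 87.02°
pole (s+200): 200 + j481 → |·| = √(200²+481²) = √271361 ≈ 520.92, ∠ = arctan(481/200) ≈ 67.42°
∠T = 0.00° − 154.44° = -154.44°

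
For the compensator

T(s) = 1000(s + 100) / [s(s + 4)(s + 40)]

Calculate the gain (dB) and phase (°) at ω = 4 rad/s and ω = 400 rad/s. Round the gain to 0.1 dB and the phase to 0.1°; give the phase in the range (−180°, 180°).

ω = 4: 40.8 dB, -138.4°; ω = 400: -43.9 dB, 172.2°

At s = jω = j4:
zero (s+100): 100 + j4 → |·| = √(100²+4²) = √10016 ≈ 100.08, ∠ = arctan(4/100) ≈ 2.29°
pole (s+4): 4 + j4 → |·| = √(4²+4²) = √32 ≈ 5.6569, ∠ = arctan(4/4) ≈ 45.00°
pole (s+40): 40 + j4 → |·| = √(40²+4²) = √1616 ≈ 40.2, ∠ = arctan(4/40) ≈ 5.71°
pole at origin: |s| = 4, ∠ = 90.00° (in denominator)
|T| = 1000 · 100.08 / 909.63 ≈ 110.02
Gain = 20 log₁₀(110.02) ≈ 40.83 dB
∠T = 2.29° − 140.71° = -138.42°

At s = jω = j400:
zero (s+100): 100 + j400 → |·| = √(100²+400²) = √170000 ≈ 412.31, ∠ = arctan(400/100) ≈ 75.96°
pole (s+4): 4 + j400 → |·| = √(4²+400²) = √160016 ≈ 400.02, ∠ = arctan(400/4) ≈ 89.43°
pole (s+40): 40 + j400 → |·| = √(40²+400²) = √161600 ≈ 402, ∠ = arctan(400/40) ≈ 84.29°
pole at origin: |s| = 400, ∠ = 90.00° (in denominator)
|T| = 1000 · 412.31 / 6.4323e+07 ≈ 0.00641
Gain = 20 log₁₀(0.00641) ≈ -43.86 dB
∠T = 75.96° − 263.72° = -187.76° ≡ 172.24° (principal value)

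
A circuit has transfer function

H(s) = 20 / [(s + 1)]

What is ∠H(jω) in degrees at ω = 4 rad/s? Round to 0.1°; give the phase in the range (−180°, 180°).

At ω = 4 rad/s:
pole (1 + j4·1) = 1 + j4 → |·| ≈ 4.1231, ∠ ≈ 75.96°
∠H = (0°) − (75.96°) = -75.96°

-76.0°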